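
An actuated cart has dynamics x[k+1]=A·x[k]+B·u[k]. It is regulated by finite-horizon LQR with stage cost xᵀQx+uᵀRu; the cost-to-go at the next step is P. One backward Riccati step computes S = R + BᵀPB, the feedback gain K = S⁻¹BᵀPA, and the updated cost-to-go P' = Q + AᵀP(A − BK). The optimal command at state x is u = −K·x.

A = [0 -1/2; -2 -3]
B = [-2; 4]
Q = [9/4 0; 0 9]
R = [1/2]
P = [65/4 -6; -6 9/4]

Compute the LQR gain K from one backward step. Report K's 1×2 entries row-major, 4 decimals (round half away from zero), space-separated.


BᵀP = [-56.5000 21.0000]
S = R + BᵀPB = [1/2] + [197.0000] = [197.5000]
BᵀPA = [-42.0000 -34.7500]
K = S⁻¹·BᵀPA = [-0.2127 -0.1759]
A−BK = [-0.4253 -0.8519; -1.1494 -2.2962]
AᵀP(A−BK) = [0.0684 0.1101; 0.1101 0.1983]
P' = Q + AᵀP(A−BK) = [2.3184 0.1101; 0.1101 9.1983]
tr(P') = 11.5166

-0.2127 -0.1759


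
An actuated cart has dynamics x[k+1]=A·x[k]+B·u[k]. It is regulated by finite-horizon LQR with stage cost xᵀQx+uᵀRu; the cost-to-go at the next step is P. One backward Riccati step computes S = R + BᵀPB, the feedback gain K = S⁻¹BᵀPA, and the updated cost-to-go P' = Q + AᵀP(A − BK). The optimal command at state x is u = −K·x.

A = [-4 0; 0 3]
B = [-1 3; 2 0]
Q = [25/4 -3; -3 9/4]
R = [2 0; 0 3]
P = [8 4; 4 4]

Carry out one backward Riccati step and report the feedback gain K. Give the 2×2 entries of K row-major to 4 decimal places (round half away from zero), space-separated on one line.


BᵀP = [0.0000 4.0000; 24.0000 12.0000]
S = R + BᵀPB = [2 0; 0 3] + [8.0000 0.0000; 0.0000 72.0000] = [10.0000 0.0000; 0.0000 75.0000]
BᵀPA = [0.0000 12.0000; -96.0000 36.0000]
K = S⁻¹·BᵀPA = [0.0000 1.2000; -1.2800 0.4800]
A−BK = [-0.1600 -0.2400; 0.0000 0.6000]
AᵀP(A−BK) = [5.1200 -1.9200; -1.9200 4.3200]
P' = Q + AᵀP(A−BK) = [11.3700 -4.9200; -4.9200 6.5700]
tr(P') = 17.9400

0.0000 1.2000 -1.2800 0.4800


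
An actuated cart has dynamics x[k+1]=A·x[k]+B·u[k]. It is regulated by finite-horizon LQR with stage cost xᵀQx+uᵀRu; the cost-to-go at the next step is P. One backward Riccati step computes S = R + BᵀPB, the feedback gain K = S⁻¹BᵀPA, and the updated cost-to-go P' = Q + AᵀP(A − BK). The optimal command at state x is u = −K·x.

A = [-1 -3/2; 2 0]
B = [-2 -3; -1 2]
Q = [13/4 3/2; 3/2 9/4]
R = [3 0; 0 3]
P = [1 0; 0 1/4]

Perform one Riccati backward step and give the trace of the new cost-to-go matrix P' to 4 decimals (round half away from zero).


BᵀP = [-2.0000 -0.2500; -3.0000 0.5000]
S = R + BᵀPB = [3 0; 0 3] + [4.2500 5.5000; 5.5000 10.0000] = [7.2500 5.5000; 5.5000 13.0000]
BᵀPA = [1.5000 3.0000; 4.0000 4.5000]
K = S⁻¹·BᵀPA = [-0.0391 0.2227; 0.3242 0.2520]
A−BK = [-0.1055 -0.2988; 1.3125 -0.2813]
AᵀP(A−BK) = [0.7617 0.1582; 0.1582 0.4482]
P' = Q + AᵀP(A−BK) = [4.0117 1.6582; 1.6582 2.6982]
tr(P') = 6.7100

6.7100


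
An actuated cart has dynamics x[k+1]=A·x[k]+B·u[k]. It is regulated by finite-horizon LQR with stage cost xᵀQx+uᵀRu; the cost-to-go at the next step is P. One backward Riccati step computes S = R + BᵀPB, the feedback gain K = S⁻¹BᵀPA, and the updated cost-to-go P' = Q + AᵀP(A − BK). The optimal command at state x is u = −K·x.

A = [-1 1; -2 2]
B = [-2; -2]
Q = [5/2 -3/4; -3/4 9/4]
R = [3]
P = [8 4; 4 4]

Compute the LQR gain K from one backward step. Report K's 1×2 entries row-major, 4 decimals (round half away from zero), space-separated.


0.6747 -0.6747

BᵀP = [-24.0000 -16.0000]
S = R + BᵀPB = [3] + [80.0000] = [83.0000]
BᵀPA = [56.0000 -56.0000]
K = S⁻¹·BᵀPA = [0.6747 -0.6747]
A−BK = [0.3494 -0.3494; -0.6506 0.6506]
AᵀP(A−BK) = [2.2169 -2.2169; -2.2169 2.2169]
P' = Q + AᵀP(A−BK) = [4.7169 -2.9669; -2.9669 4.4669]
tr(P') = 9.1837


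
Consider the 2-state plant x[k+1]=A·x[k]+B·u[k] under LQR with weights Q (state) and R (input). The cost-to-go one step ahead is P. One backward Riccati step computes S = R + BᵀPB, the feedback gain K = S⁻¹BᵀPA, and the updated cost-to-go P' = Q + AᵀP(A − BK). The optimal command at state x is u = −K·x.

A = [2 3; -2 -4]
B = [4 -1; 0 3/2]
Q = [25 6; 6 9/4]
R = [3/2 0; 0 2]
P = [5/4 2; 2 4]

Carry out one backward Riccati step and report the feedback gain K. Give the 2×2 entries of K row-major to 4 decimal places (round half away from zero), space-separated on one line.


BᵀP = [5.0000 8.0000; 1.7500 4.0000]
S = R + BᵀPB = [3/2 0; 0 2] + [20.0000 7.0000; 7.0000 4.2500] = [21.5000 7.0000; 7.0000 6.2500]
BᵀPA = [-6.0000 -17.0000; -4.5000 -10.7500]
K = S⁻¹·BᵀPA = [-0.0703 -0.3631; -0.6413 -1.3133]
A−BK = [1.6398 3.1391; -1.0381 -2.0300]
AᵀP(A−BK) = [1.6925 3.4114; 3.4114 6.9590]
P' = Q + AᵀP(A−BK) = [26.6925 9.4114; 9.4114 9.2090]
tr(P') = 35.9015

-0.0703 -0.3631 -0.6413 -1.3133


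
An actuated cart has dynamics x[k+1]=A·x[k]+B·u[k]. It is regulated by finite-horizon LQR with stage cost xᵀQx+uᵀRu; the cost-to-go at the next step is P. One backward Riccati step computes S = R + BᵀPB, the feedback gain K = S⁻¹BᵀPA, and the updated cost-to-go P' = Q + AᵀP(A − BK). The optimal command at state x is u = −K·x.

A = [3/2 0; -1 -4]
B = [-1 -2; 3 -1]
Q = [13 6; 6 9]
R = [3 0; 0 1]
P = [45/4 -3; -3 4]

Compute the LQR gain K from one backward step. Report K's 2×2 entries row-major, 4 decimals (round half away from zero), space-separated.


-0.4772 -1.0683 -0.5021 0.5064

BᵀP = [-20.2500 15.0000; -19.5000 2.0000]
S = R + BᵀPB = [3 0; 0 1] + [65.2500 25.5000; 25.5000 37.0000] = [68.2500 25.5000; 25.5000 38.0000]
BᵀPA = [-45.3750 -60.0000; -31.2500 -8.0000]
K = S⁻¹·BᵀPA = [-0.4772 -1.0683; -0.5021 0.5064]
A−BK = [0.0185 -0.0556; -0.0704 -0.2887]
AᵀP(A−BK) = [0.9669 1.3493; 1.3493 3.9521]
P' = Q + AᵀP(A−BK) = [13.9669 7.3493; 7.3493 12.9521]
tr(P') = 26.9190


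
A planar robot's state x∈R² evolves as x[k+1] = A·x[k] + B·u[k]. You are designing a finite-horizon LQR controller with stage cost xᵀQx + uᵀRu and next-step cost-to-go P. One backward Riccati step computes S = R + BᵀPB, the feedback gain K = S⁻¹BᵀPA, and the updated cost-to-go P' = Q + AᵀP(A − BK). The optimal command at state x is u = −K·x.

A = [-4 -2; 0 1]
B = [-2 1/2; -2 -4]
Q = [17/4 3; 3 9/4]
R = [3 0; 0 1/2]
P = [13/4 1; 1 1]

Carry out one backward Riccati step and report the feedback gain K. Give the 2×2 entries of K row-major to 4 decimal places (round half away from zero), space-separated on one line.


BᵀP = [-8.5000 -4.0000; -2.3750 -3.5000]
S = R + BᵀPB = [3 0; 0 1/2] + [25.0000 11.7500; 11.7500 12.8125] = [28.0000 11.7500; 11.7500 13.3125]
BᵀPA = [34.0000 13.0000; 9.5000 1.2500]
K = S⁻¹·BᵀPA = [1.4530 0.6748; -0.5688 -0.5017]
A−BK = [-0.8096 -0.3995; 0.6306 0.3427]
AᵀP(A−BK) = [8.0021 3.8221; 3.8221 1.8543]
P' = Q + AᵀP(A−BK) = [12.2521 6.8221; 6.8221 4.1043]
tr(P') = 16.3565

1.4530 0.6748 -0.5688 -0.5017


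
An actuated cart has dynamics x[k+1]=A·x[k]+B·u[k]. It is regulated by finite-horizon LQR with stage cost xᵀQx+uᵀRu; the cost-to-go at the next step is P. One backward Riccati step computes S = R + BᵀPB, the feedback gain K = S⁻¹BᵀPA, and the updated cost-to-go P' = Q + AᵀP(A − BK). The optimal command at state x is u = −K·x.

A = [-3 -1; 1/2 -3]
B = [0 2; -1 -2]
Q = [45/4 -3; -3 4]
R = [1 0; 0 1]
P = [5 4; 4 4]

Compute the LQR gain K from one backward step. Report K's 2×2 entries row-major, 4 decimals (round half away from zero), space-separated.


BᵀP = [-4.0000 -4.0000; 2.0000 0.0000]
S = R + BᵀPB = [1 0; 0 1] + [4.0000 0.0000; 0.0000 4.0000] = [5.0000 0.0000; 0.0000 5.0000]
BᵀPA = [10.0000 16.0000; -6.0000 -2.0000]
K = S⁻¹·BᵀPA = [2.0000 3.2000; -1.2000 -0.4000]
A−BK = [-0.6000 -0.2000; 0.1000 -0.6000]
AᵀP(A−BK) = [6.8000 8.6000; 8.6000 13.0000]
P' = Q + AᵀP(A−BK) = [18.0500 5.6000; 5.6000 17.0000]
tr(P') = 35.0500

2.0000 3.2000 -1.2000 -0.4000


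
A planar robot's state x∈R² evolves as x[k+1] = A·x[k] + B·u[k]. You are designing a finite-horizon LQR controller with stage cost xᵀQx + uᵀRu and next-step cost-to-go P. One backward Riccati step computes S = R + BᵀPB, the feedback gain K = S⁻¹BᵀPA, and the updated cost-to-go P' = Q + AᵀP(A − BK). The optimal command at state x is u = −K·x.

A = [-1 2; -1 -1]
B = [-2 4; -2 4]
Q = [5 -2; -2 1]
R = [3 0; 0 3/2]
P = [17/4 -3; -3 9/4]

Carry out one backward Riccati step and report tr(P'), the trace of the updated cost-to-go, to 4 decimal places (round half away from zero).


19.2143

BᵀP = [-2.5000 1.5000; 5.0000 -3.0000]
S = R + BᵀPB = [3 0; 0 3/2] + [2.0000 -4.0000; -4.0000 8.0000] = [5.0000 -4.0000; -4.0000 9.5000]
BᵀPA = [1.0000 -6.5000; -2.0000 13.0000]
K = S⁻¹·BᵀPA = [0.0476 -0.3095; -0.1905 1.2381]
A−BK = [-0.1429 -3.5714; -0.1429 -6.5714]
AᵀP(A−BK) = [0.0714 -0.4643; -0.4643 13.1429]
P' = Q + AᵀP(A−BK) = [5.0714 -2.4643; -2.4643 14.1429]
tr(P') = 19.2143


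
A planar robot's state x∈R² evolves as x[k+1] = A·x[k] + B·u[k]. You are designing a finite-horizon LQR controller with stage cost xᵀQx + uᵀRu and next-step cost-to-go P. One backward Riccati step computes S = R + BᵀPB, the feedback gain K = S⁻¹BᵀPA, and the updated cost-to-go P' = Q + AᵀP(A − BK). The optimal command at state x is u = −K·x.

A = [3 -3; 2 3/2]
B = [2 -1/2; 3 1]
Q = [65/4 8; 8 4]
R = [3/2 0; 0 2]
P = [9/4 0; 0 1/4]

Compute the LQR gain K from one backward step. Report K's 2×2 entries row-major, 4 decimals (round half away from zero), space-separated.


1.1269 -0.8682 -0.4212 0.8703

BᵀP = [4.5000 0.7500; -1.1250 0.2500]
S = R + BᵀPB = [3/2 0; 0 2] + [11.2500 -1.5000; -1.5000 0.8125] = [12.7500 -1.5000; -1.5000 2.8125]
BᵀPA = [15.0000 -12.3750; -2.8750 3.7500]
K = S⁻¹·BᵀPA = [1.1269 -0.8682; -0.4212 0.8703]
A−BK = [0.5356 -0.8285; -0.9596 3.2343]
AᵀP(A−BK) = [3.1353 -3.9749; -3.9749 6.8049]
P' = Q + AᵀP(A−BK) = [19.3853 4.0251; 4.0251 10.8049]
tr(P') = 30.1902


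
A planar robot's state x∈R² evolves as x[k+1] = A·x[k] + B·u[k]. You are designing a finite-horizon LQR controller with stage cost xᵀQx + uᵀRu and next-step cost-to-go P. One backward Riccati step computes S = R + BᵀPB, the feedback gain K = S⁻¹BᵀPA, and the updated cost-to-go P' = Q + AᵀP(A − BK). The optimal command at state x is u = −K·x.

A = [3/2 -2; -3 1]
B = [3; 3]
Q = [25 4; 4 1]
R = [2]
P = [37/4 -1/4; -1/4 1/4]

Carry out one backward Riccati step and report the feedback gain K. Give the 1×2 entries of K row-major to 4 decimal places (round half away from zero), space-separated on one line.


0.4880 -0.6506

BᵀP = [27.0000 0.0000]
S = R + BᵀPB = [2] + [81.0000] = [83.0000]
BᵀPA = [40.5000 -54.0000]
K = S⁻¹·BᵀPA = [0.4880 -0.6506]
A−BK = [0.0361 -0.0482; -4.4639 2.9518]
AᵀP(A−BK) = [5.5505 -4.0256; -4.0256 3.1175]
P' = Q + AᵀP(A−BK) = [30.5505 -0.0256; -0.0256 4.1175]
tr(P') = 34.6679


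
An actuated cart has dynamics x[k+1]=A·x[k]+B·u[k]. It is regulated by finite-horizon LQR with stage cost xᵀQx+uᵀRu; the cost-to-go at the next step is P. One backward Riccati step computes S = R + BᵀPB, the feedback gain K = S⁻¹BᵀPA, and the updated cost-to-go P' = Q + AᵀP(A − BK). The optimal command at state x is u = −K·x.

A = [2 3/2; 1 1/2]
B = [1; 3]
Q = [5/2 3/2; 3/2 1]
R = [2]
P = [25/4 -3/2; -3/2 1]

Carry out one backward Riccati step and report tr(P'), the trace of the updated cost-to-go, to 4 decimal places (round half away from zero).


BᵀP = [1.7500 1.5000]
S = R + BᵀPB = [2] + [6.2500] = [8.2500]
BᵀPA = [5.0000 3.3750]
K = S⁻¹·BᵀPA = [0.6061 0.4091]
A−BK = [1.3939 1.0909; -0.8182 -0.7273]
AᵀP(A−BK) = [16.9697 13.4545; 13.4545 10.6818]
P' = Q + AᵀP(A−BK) = [19.4697 14.9545; 14.9545 11.6818]
tr(P') = 31.1515

31.1515


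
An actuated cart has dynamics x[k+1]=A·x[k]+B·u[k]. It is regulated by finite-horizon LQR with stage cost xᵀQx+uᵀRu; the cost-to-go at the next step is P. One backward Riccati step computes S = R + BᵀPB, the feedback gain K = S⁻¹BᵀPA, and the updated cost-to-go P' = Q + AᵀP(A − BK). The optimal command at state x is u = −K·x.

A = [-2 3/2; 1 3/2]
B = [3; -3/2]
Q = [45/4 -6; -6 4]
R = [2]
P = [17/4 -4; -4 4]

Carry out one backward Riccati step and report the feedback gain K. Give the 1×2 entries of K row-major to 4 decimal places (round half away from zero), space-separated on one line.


BᵀP = [18.7500 -18.0000]
S = R + BᵀPB = [2] + [83.2500] = [85.2500]
BᵀPA = [-55.5000 1.1250]
K = S⁻¹·BᵀPA = [-0.6510 0.0132]
A−BK = [-0.0469 1.4604; 0.0235 1.5198]
AᵀP(A−BK) = [0.8680 -0.0176; -0.0176 0.5477]
P' = Q + AᵀP(A−BK) = [12.1180 -6.0176; -6.0176 4.5477]
tr(P') = 16.6657

-0.6510 0.0132


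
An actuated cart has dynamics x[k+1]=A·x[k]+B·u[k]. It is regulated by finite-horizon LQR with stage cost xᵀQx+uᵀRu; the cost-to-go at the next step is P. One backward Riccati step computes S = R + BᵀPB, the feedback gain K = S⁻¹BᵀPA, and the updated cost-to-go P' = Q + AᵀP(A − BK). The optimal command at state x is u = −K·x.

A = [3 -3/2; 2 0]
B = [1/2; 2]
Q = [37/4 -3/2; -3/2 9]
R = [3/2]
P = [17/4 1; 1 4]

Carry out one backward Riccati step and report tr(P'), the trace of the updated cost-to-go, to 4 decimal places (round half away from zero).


50.2363

BᵀP = [4.1250 8.5000]
S = R + BᵀPB = [3/2] + [19.0625] = [20.5625]
BᵀPA = [29.3750 -6.1875]
K = S⁻¹·BᵀPA = [1.4286 -0.3009]
A−BK = [2.2857 -1.3495; -0.8571 0.6018]
AᵀP(A−BK) = [24.2857 -13.2857; -13.2857 7.7006]
P' = Q + AᵀP(A−BK) = [33.5357 -14.7857; -14.7857 16.7006]
tr(P') = 50.2363


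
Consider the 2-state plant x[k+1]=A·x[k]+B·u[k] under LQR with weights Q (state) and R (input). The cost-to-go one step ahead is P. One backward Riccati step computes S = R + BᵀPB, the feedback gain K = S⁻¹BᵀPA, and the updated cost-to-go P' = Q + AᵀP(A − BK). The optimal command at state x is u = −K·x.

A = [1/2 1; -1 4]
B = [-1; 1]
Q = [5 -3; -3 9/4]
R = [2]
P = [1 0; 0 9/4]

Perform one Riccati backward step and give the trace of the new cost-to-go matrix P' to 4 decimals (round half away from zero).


33.1190

BᵀP = [-1.0000 2.2500]
S = R + BᵀPB = [2] + [3.2500] = [5.2500]
BᵀPA = [-2.7500 8.0000]
K = S⁻¹·BᵀPA = [-0.5238 1.5238]
A−BK = [-0.0238 2.5238; -0.4762 2.4762]
AᵀP(A−BK) = [1.0595 -4.3095; -4.3095 24.8095]
P' = Q + AᵀP(A−BK) = [6.0595 -7.3095; -7.3095 27.0595]
tr(P') = 33.1190


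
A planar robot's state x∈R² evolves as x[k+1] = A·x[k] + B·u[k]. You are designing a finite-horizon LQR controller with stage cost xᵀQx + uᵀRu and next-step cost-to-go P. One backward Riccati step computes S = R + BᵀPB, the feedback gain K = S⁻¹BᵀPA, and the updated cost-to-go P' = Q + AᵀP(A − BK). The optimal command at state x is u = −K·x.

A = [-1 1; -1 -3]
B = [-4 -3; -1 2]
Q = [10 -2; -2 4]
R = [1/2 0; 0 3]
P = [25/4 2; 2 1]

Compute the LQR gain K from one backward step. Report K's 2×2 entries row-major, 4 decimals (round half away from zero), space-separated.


BᵀP = [-27.0000 -9.0000; -14.7500 -4.0000]
S = R + BᵀPB = [1/2 0; 0 3] + [117.0000 63.0000; 63.0000 36.2500] = [117.5000 63.0000; 63.0000 39.2500]
BᵀPA = [36.0000 0.0000; 18.7500 -2.7500]
K = S⁻¹·BᵀPA = [0.3605 0.2695; -0.1009 -0.5026]
A−BK = [0.1392 0.5701; -0.4377 -1.7253]
AᵀP(A−BK) = [0.1645 0.4725; 0.4725 1.8678]
P' = Q + AᵀP(A−BK) = [10.1645 -1.5275; -1.5275 5.8678]
tr(P') = 16.0323

0.3605 0.2695 -0.1009 -0.5026


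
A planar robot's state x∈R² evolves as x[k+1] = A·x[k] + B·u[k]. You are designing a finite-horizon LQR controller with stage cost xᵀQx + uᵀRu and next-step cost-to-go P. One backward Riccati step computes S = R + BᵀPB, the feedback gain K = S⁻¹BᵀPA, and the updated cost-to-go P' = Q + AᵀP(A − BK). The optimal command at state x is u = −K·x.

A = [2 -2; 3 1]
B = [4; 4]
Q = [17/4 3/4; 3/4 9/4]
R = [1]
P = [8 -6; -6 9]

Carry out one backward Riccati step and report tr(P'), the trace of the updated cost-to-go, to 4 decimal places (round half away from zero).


78.9198

BᵀP = [8.0000 12.0000]
S = R + BᵀPB = [1] + [80.0000] = [81.0000]
BᵀPA = [52.0000 -4.0000]
K = S⁻¹·BᵀPA = [0.6420 -0.0494]
A−BK = [-0.5679 -1.8025; 0.4321 1.1975]
AᵀP(A−BK) = [7.6173 21.5679; 21.5679 64.8025]
P' = Q + AᵀP(A−BK) = [11.8673 22.3179; 22.3179 67.0525]
tr(P') = 78.9198


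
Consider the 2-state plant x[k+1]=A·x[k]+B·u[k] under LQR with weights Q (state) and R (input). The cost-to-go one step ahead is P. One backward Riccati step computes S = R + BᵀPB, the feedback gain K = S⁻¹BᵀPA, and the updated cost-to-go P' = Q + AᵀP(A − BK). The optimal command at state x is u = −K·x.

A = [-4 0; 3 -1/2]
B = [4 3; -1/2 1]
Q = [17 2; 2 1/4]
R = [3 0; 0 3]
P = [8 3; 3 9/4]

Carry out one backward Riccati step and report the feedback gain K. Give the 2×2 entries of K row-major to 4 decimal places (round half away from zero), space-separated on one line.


-1.0043 0.0638 0.2999 -0.1277

BᵀP = [30.5000 10.8750; 27.0000 11.2500]
S = R + BᵀPB = [3 0; 0 3] + [116.5625 102.3750; 102.3750 92.2500] = [119.5625 102.3750; 102.3750 95.2500]
BᵀPA = [-89.3750 -5.4375; -74.2500 -5.6250]
K = S⁻¹·BᵀPA = [-1.0043 0.0638; 0.2999 -0.1277]
A−BK = [-0.8825 0.1277; 2.1979 -0.3404]
AᵀP(A−BK) = [8.7577 -1.1489; -1.1489 0.1915]
P' = Q + AᵀP(A−BK) = [25.7577 0.8511; 0.8511 0.4415]
tr(P') = 26.1992


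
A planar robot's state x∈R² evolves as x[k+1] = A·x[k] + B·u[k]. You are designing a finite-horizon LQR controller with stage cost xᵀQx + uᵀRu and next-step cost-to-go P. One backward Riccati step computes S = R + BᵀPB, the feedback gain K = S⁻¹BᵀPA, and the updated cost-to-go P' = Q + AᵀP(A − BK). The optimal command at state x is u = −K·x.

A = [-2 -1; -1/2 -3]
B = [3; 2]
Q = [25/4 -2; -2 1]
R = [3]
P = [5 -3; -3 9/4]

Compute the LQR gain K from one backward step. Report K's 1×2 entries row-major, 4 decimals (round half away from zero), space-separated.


BᵀP = [9.0000 -4.5000]
S = R + BᵀPB = [3] + [18.0000] = [21.0000]
BᵀPA = [-15.7500 4.5000]
K = S⁻¹·BᵀPA = [-0.7500 0.2143]
A−BK = [0.2500 -1.6429; 1.0000 -3.4286]
AᵀP(A−BK) = [2.7500 -2.7500; -2.7500 6.2857]
P' = Q + AᵀP(A−BK) = [9.0000 -4.7500; -4.7500 7.2857]
tr(P') = 16.2857

-0.7500 0.2143


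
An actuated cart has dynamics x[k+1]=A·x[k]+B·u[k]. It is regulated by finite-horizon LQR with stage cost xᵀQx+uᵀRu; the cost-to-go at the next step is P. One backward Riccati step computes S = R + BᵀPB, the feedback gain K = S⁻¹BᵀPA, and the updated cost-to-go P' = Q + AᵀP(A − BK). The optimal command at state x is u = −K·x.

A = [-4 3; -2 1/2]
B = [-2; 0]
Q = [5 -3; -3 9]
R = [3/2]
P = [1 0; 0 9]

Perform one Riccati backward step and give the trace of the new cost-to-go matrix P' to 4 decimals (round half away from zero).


59.0682

BᵀP = [-2.0000 0.0000]
S = R + BᵀPB = [3/2] + [4.0000] = [5.5000]
BᵀPA = [8.0000 -6.0000]
K = S⁻¹·BᵀPA = [1.4545 -1.0909]
A−BK = [-1.0909 0.8182; -2.0000 0.5000]
AᵀP(A−BK) = [40.3636 -12.2727; -12.2727 4.7045]
P' = Q + AᵀP(A−BK) = [45.3636 -15.2727; -15.2727 13.7045]
tr(P') = 59.0682


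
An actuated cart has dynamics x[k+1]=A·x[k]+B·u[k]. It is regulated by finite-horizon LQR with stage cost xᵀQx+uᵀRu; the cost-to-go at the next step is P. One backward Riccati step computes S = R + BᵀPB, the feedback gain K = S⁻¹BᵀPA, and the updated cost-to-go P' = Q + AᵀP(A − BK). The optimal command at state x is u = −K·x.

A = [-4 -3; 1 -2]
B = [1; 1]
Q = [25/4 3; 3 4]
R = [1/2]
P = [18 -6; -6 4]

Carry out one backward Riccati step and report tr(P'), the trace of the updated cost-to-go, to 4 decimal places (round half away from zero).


BᵀP = [12.0000 -2.0000]
S = R + BᵀPB = [1/2] + [10.0000] = [10.5000]
BᵀPA = [-50.0000 -32.0000]
K = S⁻¹·BᵀPA = [-4.7619 -3.0476]
A−BK = [0.7619 0.0476; 5.7619 1.0476]
AᵀP(A−BK) = [101.9048 25.6190; 25.6190 8.4762]
P' = Q + AᵀP(A−BK) = [108.1548 28.6190; 28.6190 12.4762]
tr(P') = 120.6310

120.6310


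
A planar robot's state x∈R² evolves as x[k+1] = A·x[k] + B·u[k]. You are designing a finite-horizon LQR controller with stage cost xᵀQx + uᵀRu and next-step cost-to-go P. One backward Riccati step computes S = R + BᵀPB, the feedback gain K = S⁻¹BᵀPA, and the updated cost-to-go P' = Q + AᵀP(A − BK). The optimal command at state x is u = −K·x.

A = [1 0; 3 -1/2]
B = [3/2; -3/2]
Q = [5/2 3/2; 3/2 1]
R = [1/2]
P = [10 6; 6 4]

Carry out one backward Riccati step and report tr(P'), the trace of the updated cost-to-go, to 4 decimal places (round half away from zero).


BᵀP = [6.0000 3.0000]
S = R + BᵀPB = [1/2] + [4.5000] = [5.0000]
BᵀPA = [15.0000 -1.5000]
K = S⁻¹·BᵀPA = [3.0000 -0.3000]
A−BK = [-3.5000 0.4500; 7.5000 -0.9500]
AᵀP(A−BK) = [37.0000 -4.5000; -4.5000 0.5500]
P' = Q + AᵀP(A−BK) = [39.5000 -3.0000; -3.0000 1.5500]
tr(P') = 41.0500

41.0500


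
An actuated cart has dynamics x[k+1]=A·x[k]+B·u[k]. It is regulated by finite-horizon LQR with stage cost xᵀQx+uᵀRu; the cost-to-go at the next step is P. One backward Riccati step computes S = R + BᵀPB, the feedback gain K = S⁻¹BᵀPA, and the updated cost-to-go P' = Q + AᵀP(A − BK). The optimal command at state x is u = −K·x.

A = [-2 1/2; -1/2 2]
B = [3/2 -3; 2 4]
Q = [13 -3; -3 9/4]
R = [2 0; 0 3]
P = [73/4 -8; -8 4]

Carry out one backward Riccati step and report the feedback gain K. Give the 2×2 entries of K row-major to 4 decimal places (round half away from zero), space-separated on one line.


-0.5016 0.3950 0.3033 0.1333

BᵀP = [11.3750 -4.0000; -86.7500 40.0000]
S = R + BᵀPB = [2 0; 0 3] + [9.0625 -50.1250; -50.1250 420.2500] = [11.0625 -50.1250; -50.1250 423.2500]
BᵀPA = [-20.7500 -2.3125; 153.5000 36.6250]
K = S⁻¹·BᵀPA = [-0.5016 0.3950; 0.3033 0.1333]
A−BK = [-0.3378 0.3074; -0.7099 0.6767]
AᵀP(A−BK) = [1.0406 -0.5171; -0.5171 0.5933]
P' = Q + AᵀP(A−BK) = [14.0406 -3.5171; -3.5171 2.8433]
tr(P') = 16.8839


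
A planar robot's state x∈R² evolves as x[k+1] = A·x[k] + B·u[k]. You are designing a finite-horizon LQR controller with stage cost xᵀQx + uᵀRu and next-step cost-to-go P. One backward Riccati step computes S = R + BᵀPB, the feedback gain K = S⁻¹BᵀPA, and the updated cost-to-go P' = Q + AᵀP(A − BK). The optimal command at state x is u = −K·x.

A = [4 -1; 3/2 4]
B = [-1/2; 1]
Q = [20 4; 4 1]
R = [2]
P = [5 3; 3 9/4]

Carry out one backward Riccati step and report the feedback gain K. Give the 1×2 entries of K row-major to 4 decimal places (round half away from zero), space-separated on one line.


1.2500 1.0000

BᵀP = [0.5000 0.7500]
S = R + BᵀPB = [2] + [0.5000] = [2.5000]
BᵀPA = [3.1250 2.5000]
K = S⁻¹·BᵀPA = [1.2500 1.0000]
A−BK = [4.6250 -0.5000; 0.2500 3.0000]
AᵀP(A−BK) = [117.1563 33.8750; 33.8750 14.5000]
P' = Q + AᵀP(A−BK) = [137.1563 37.8750; 37.8750 15.5000]
tr(P') = 152.6563


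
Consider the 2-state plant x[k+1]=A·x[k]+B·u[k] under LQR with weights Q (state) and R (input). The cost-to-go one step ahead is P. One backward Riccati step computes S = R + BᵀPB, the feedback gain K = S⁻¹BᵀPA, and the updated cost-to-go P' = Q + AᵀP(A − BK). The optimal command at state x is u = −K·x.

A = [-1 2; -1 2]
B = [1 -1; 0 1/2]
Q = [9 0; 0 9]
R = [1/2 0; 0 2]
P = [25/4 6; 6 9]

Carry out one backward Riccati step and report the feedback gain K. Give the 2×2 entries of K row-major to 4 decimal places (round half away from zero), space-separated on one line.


-2.0032 4.0063 -0.3912 0.7823

BᵀP = [6.2500 6.0000; -3.2500 -1.5000]
S = R + BᵀPB = [1/2 0; 0 2] + [6.2500 -3.2500; -3.2500 2.5000] = [6.7500 -3.2500; -3.2500 4.5000]
BᵀPA = [-12.2500 24.5000; 4.7500 -9.5000]
K = S⁻¹·BᵀPA = [-2.0032 4.0063; -0.3912 0.7823]
A−BK = [0.6120 -1.2240; -0.8044 1.6088]
AᵀP(A−BK) = [4.5694 -9.1388; -9.1388 18.2776]
P' = Q + AᵀP(A−BK) = [13.5694 -9.1388; -9.1388 27.2776]
tr(P') = 40.8470


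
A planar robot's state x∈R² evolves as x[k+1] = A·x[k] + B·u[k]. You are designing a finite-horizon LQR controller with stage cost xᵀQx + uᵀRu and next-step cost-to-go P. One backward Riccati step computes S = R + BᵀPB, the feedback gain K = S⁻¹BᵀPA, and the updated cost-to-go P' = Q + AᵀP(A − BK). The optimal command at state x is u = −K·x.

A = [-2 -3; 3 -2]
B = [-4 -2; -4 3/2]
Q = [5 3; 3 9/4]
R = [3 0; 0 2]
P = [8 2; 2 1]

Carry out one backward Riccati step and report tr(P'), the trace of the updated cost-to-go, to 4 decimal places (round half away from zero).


BᵀP = [-40.0000 -12.0000; -13.0000 -2.5000]
S = R + BᵀPB = [3 0; 0 2] + [208.0000 62.0000; 62.0000 22.2500] = [211.0000 62.0000; 62.0000 24.2500]
BᵀPA = [44.0000 144.0000; 18.5000 44.0000]
K = S⁻¹·BᵀPA = [-0.0629 0.6003; 0.9236 0.2797]
A−BK = [-0.4042 -0.0395; 1.3632 -0.0185]
AᵀP(A−BK) = [2.6792 0.4133; 0.4133 1.2532]
P' = Q + AᵀP(A−BK) = [7.6792 3.4133; 3.4133 3.5032]
tr(P') = 11.1824

11.1824


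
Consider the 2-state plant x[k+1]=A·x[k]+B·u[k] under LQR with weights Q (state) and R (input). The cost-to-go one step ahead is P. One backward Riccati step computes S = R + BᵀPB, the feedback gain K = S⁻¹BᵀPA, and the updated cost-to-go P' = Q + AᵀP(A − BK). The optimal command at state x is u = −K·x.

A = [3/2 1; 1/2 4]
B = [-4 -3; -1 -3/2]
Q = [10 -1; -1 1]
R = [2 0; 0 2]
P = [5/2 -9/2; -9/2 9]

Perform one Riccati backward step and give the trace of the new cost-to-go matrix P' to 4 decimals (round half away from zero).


BᵀP = [-5.5000 9.0000; -0.7500 0.0000]
S = R + BᵀPB = [2 0; 0 2] + [13.0000 3.0000; 3.0000 2.2500] = [15.0000 3.0000; 3.0000 4.2500]
BᵀPA = [-3.7500 30.5000; -1.1250 -0.7500]
K = S⁻¹·BᵀPA = [-0.2295 2.4087; -0.1027 -1.8767]
A−BK = [0.2740 5.0046; 0.1164 3.5936]
AᵀP(A−BK) = [0.1490 -0.5788; -0.5788 35.6279]
P' = Q + AᵀP(A−BK) = [10.1490 -1.5788; -1.5788 36.6279]
tr(P') = 46.7768

46.7768


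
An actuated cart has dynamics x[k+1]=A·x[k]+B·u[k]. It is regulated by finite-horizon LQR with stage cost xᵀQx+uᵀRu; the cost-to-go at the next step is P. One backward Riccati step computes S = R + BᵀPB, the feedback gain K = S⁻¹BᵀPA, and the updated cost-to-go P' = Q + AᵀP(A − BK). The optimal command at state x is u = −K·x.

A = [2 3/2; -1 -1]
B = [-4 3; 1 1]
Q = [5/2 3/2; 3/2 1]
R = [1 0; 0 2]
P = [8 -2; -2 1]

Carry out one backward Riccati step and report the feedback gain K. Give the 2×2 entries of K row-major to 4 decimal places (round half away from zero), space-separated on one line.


BᵀP = [-34.0000 9.0000; 22.0000 -5.0000]
S = R + BᵀPB = [1 0; 0 2] + [145.0000 -93.0000; -93.0000 61.0000] = [146.0000 -93.0000; -93.0000 63.0000]
BᵀPA = [-77.0000 -60.0000; 49.0000 38.0000]
K = S⁻¹·BᵀPA = [-0.5355 -0.4481; -0.0128 -0.0583]
A−BK = [-0.1038 -0.1175; -0.4517 -0.4936]
AᵀP(A−BK) = [0.3898 0.3534; 0.3534 0.3297]
P' = Q + AᵀP(A−BK) = [2.8898 1.8534; 1.8534 1.3297]
tr(P') = 4.2195

-0.5355 -0.4481 -0.0128 -0.0583


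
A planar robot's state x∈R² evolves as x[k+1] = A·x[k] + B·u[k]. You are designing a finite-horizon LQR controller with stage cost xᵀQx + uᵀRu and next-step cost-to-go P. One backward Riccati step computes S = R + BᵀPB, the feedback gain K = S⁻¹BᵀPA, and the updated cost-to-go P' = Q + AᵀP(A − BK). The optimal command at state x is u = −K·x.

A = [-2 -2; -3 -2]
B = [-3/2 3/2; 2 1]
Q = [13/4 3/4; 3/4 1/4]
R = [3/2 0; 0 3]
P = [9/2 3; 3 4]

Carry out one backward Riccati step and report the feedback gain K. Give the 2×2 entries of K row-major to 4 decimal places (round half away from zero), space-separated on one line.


-0.5217 -0.2319 -1.6751 -1.3760

BᵀP = [-0.7500 3.5000; 9.7500 8.5000]
S = R + BᵀPB = [3/2 0; 0 3] + [8.1250 2.3750; 2.3750 23.1250] = [9.6250 2.3750; 2.3750 26.1250]
BᵀPA = [-9.0000 -5.5000; -45.0000 -36.5000]
K = S⁻¹·BᵀPA = [-0.5217 -0.2319; -1.6751 -1.3760]
A−BK = [-0.2700 -0.2838; -0.2815 -0.1602]
AᵀP(A−BK) = [9.9268 7.9908; 7.9908 6.4989]
P' = Q + AᵀP(A−BK) = [13.1768 8.7408; 8.7408 6.7489]
tr(P') = 19.9256


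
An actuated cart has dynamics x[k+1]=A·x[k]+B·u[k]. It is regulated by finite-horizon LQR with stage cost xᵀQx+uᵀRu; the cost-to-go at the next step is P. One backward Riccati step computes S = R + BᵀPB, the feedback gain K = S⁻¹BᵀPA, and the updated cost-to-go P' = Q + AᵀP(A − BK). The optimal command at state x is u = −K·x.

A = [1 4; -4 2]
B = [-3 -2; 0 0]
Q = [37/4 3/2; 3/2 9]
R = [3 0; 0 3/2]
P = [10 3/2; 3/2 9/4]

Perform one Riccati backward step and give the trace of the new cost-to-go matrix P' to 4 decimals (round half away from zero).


BᵀP = [-30.0000 -4.5000; -20.0000 -3.0000]
S = R + BᵀPB = [3 0; 0 3/2] + [90.0000 60.0000; 60.0000 40.0000] = [93.0000 60.0000; 60.0000 41.5000]
BᵀPA = [-12.0000 -129.0000; -8.0000 -86.0000]
K = S⁻¹·BᵀPA = [-0.0694 -0.7457; -0.0925 -0.9942]
A−BK = [0.6069 -0.2254; -4.0000 2.0000]
AᵀP(A−BK) = [32.4277 -15.9017; -15.9017 11.3064]
P' = Q + AᵀP(A−BK) = [41.6777 -14.4017; -14.4017 20.3064]
tr(P') = 61.9841

61.9841


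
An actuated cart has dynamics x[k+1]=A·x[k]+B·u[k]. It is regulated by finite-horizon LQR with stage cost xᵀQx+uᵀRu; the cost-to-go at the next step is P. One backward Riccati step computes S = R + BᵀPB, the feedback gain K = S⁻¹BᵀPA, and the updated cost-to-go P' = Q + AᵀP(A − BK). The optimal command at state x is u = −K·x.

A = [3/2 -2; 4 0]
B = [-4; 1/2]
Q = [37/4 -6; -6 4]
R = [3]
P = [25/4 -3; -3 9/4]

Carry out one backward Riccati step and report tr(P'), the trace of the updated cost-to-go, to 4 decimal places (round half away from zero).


BᵀP = [-26.5000 13.1250]
S = R + BᵀPB = [3] + [112.5625] = [115.5625]
BᵀPA = [12.7500 53.0000]
K = S⁻¹·BᵀPA = [0.1103 0.4586]
A−BK = [1.9413 -0.1655; 3.9448 -0.2293]
AᵀP(A−BK) = [12.6558 -0.5975; -0.5975 0.6928]
P' = Q + AᵀP(A−BK) = [21.9058 -6.5975; -6.5975 4.6928]
tr(P') = 26.5986

26.5986


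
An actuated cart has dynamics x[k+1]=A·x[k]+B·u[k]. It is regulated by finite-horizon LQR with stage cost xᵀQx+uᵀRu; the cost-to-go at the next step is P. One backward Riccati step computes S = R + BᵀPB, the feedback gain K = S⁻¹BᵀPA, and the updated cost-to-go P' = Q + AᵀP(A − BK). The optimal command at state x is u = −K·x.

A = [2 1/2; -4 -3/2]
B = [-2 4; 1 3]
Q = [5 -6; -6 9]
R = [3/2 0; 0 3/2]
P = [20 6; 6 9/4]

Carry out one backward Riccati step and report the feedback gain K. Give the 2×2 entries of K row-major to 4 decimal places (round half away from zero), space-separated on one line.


-1.1792 -0.3954 -0.2509 -0.1286

BᵀP = [-34.0000 -9.7500; 98.0000 30.7500]
S = R + BᵀPB = [3/2 0; 0 3/2] + [58.2500 -165.2500; -165.2500 484.2500] = [59.7500 -165.2500; -165.2500 485.7500]
BᵀPA = [-29.0000 -2.3750; 73.0000 2.8750]
K = S⁻¹·BᵀPA = [-1.1792 -0.3954; -0.2509 -0.1286]
A−BK = [0.6451 0.2236; -2.0682 -0.7188]
AᵀP(A−BK) = [4.1171 1.4207; 1.4207 0.4931]
P' = Q + AᵀP(A−BK) = [9.1171 -4.5793; -4.5793 9.4931]
tr(P') = 18.6102


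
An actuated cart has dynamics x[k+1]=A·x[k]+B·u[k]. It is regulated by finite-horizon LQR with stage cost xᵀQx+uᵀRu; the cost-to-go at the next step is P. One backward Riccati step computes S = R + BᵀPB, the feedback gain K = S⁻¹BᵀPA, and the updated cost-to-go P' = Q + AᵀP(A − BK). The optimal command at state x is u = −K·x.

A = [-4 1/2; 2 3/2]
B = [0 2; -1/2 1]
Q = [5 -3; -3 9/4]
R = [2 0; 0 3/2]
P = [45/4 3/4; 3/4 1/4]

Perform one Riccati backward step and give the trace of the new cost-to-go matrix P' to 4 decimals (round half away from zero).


15.5994

BᵀP = [-0.3750 -0.1250; 23.2500 1.7500]
S = R + BᵀPB = [2 0; 0 3/2] + [0.0625 -0.8750; -0.8750 48.2500] = [2.0625 -0.8750; -0.8750 49.7500]
BᵀPA = [1.2500 -0.3750; -89.5000 14.2500]
K = S⁻¹·BᵀPA = [-0.1583 -0.0608; -1.8018 0.2854]
A−BK = [-0.3964 -0.0707; 3.7226 1.1843]
AᵀP(A−BK) = [7.9386 0.1160; 0.1160 0.4108]
P' = Q + AᵀP(A−BK) = [12.9386 -2.8840; -2.8840 2.6608]
tr(P') = 15.5994


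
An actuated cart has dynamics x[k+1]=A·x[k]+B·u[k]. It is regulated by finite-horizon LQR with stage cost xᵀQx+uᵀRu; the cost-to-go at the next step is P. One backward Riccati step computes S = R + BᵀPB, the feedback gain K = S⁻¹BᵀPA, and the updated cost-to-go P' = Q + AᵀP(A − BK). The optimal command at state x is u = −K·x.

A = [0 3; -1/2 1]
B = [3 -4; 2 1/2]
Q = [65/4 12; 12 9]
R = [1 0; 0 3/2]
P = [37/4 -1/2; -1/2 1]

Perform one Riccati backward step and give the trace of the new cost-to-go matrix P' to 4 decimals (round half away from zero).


BᵀP = [26.7500 0.5000; -37.2500 2.5000]
S = R + BᵀPB = [1 0; 0 3/2] + [81.2500 -106.7500; -106.7500 150.2500] = [82.2500 -106.7500; -106.7500 151.7500]
BᵀPA = [-0.2500 80.7500; -1.2500 -109.2500]
K = S⁻¹·BᵀPA = [-0.1578 0.5446; -0.1193 -0.3368]
A−BK = [-0.0036 0.0189; -0.1247 0.0792]
AᵀP(A−BK) = [0.0615 -0.0349; -0.0349 0.4748]
P' = Q + AᵀP(A−BK) = [16.3115 11.9651; 11.9651 9.4748]
tr(P') = 25.7863

25.7863


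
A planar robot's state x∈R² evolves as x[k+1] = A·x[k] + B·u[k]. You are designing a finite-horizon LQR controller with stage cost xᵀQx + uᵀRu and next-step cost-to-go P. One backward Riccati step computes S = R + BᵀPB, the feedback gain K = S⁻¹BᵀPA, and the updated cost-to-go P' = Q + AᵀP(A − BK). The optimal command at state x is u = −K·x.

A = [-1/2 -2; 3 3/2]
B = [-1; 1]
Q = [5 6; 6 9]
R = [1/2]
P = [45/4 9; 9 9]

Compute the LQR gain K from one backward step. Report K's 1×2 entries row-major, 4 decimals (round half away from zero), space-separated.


BᵀP = [-2.2500 0.0000]
S = R + BᵀPB = [1/2] + [2.2500] = [2.7500]
BᵀPA = [1.1250 4.5000]
K = S⁻¹·BᵀPA = [0.4091 1.6364]
A−BK = [-0.0909 -0.3636; 2.5909 -0.1364]
AᵀP(A−BK) = [56.3523 -10.8409; -10.8409 3.8864]
P' = Q + AᵀP(A−BK) = [61.3523 -4.8409; -4.8409 12.8864]
tr(P') = 74.2386

0.4091 1.6364


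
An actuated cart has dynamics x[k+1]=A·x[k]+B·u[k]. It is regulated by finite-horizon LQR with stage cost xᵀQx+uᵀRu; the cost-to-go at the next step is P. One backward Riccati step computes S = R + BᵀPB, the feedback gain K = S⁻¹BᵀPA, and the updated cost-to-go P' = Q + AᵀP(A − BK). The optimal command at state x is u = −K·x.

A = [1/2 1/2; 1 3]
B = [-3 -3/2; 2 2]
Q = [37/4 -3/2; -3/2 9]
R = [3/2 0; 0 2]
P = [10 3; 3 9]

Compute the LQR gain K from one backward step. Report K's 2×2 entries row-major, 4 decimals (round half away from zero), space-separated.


-0.6307 -1.3431 1.0131 2.5536

BᵀP = [-24.0000 9.0000; -9.0000 13.5000]
S = R + BᵀPB = [3/2 0; 0 2] + [90.0000 54.0000; 54.0000 40.5000] = [91.5000 54.0000; 54.0000 42.5000]
BᵀPA = [-3.0000 15.0000; 9.0000 36.0000]
K = S⁻¹·BᵀPA = [-0.6307 -1.3431; 1.0131 2.5536]
A−BK = [0.1276 0.3011; 0.2352 0.5790]
AᵀP(A−BK) = [3.4900 8.4884; 8.4884 20.7174]
P' = Q + AᵀP(A−BK) = [12.7400 6.9884; 6.9884 29.7174]
tr(P') = 42.4574


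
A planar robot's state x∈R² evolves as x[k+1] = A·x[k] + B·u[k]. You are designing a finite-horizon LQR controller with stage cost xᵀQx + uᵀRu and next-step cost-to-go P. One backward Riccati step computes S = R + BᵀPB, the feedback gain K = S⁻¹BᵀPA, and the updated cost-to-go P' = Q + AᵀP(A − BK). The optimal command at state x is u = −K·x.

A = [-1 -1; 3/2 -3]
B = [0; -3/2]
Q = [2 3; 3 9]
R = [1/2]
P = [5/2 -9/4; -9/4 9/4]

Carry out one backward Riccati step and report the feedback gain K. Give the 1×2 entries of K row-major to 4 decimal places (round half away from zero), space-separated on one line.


-1.5169 1.2135

BᵀP = [3.3750 -3.3750]
S = R + BᵀPB = [1/2] + [5.0625] = [5.5625]
BᵀPA = [-8.4375 6.7500]
K = S⁻¹·BᵀPA = [-1.5169 1.2135]
A−BK = [-1.0000 -1.0000; -0.7753 -1.1798]
AᵀP(A−BK) = [1.5140 -0.7612; -0.7612 1.0590]
P' = Q + AᵀP(A−BK) = [3.5140 2.2388; 2.2388 10.0590]
tr(P') = 13.5730


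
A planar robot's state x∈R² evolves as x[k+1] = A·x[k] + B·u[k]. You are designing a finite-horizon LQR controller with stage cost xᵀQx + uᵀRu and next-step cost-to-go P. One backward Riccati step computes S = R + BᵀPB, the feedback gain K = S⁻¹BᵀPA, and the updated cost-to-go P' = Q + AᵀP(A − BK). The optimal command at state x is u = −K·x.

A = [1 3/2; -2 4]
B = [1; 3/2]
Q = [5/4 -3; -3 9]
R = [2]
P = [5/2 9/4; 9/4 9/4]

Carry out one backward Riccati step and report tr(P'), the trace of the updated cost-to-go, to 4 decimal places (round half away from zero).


19.4983

BᵀP = [5.8750 5.6250]
S = R + BᵀPB = [2] + [14.3125] = [16.3125]
BᵀPA = [-5.3750 31.3125]
K = S⁻¹·BᵀPA = [-0.3295 1.9195]
A−BK = [1.3295 -0.4195; -1.5057 1.1207]
AᵀP(A−BK) = [0.7289 -1.6825; -1.6825 8.5194]
P' = Q + AᵀP(A−BK) = [1.9789 -4.6825; -4.6825 17.5194]
tr(P') = 19.4983


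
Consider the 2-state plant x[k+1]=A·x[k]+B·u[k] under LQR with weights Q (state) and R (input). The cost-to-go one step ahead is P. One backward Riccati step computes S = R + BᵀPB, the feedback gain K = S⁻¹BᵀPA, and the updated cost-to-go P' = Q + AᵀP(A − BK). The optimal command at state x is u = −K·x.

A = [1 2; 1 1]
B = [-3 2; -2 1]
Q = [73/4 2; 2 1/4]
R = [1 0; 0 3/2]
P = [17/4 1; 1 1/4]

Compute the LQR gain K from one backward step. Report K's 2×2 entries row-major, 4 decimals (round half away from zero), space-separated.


-0.2752 -0.4966 0.1172 0.2138

BᵀP = [-14.7500 -3.5000; 9.5000 2.2500]
S = R + BᵀPB = [1 0; 0 3/2] + [51.2500 -33.0000; -33.0000 21.2500] = [52.2500 -33.0000; -33.0000 22.7500]
BᵀPA = [-18.2500 -33.0000; 11.7500 21.2500]
K = S⁻¹·BᵀPA = [-0.2752 -0.4966; 0.1172 0.2138]
A−BK = [-0.0602 0.0828; 0.3323 -0.2069]
AᵀP(A−BK) = [0.0994 0.1759; 0.1759 0.3207]
P' = Q + AᵀP(A−BK) = [18.3494 2.1759; 2.1759 0.5707]
tr(P') = 18.9201


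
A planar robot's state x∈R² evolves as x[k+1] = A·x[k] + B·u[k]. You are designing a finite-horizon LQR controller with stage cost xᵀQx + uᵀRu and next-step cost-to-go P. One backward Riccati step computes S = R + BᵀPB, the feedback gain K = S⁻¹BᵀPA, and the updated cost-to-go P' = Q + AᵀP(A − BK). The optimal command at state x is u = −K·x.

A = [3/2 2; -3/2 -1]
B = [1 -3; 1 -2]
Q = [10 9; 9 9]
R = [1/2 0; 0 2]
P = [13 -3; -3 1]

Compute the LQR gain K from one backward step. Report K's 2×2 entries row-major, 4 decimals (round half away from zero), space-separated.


0.0945 0.2520 -0.6614 -0.7638

BᵀP = [10.0000 -2.0000; -33.0000 7.0000]
S = R + BᵀPB = [1/2 0; 0 2] + [8.0000 -26.0000; -26.0000 85.0000] = [8.5000 -26.0000; -26.0000 87.0000]
BᵀPA = [18.0000 22.0000; -60.0000 -73.0000]
K = S⁻¹·BᵀPA = [0.0945 0.2520; -0.6614 -0.7638]
A−BK = [-0.5787 -0.5433; -2.9173 -2.7795]
AᵀP(A−BK) = [3.6142 3.6378; 3.6378 3.7008]
P' = Q + AᵀP(A−BK) = [13.6142 12.6378; 12.6378 12.7008]
tr(P') = 26.3150


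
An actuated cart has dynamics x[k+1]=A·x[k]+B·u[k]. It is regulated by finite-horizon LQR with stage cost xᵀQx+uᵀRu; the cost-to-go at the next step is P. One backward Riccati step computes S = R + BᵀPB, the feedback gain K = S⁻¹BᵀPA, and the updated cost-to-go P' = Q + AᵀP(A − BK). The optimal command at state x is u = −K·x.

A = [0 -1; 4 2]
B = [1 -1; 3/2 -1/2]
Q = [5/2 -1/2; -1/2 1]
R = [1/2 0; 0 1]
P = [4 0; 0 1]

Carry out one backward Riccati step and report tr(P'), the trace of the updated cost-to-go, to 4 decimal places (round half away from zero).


16.6650

BᵀP = [4.0000 1.5000; -4.0000 -0.5000]
S = R + BᵀPB = [1/2 0; 0 1] + [6.2500 -4.7500; -4.7500 4.2500] = [6.7500 -4.7500; -4.7500 5.2500]
BᵀPA = [6.0000 -1.0000; -2.0000 3.0000]
K = S⁻¹·BᵀPA = [1.7087 0.6990; 1.1650 1.2039]
A−BK = [-0.5437 -0.4951; 2.0194 1.5534]
AᵀP(A−BK) = [8.0777 6.2136; 6.2136 5.0874]
P' = Q + AᵀP(A−BK) = [10.5777 5.7136; 5.7136 6.0874]
tr(P') = 16.6650


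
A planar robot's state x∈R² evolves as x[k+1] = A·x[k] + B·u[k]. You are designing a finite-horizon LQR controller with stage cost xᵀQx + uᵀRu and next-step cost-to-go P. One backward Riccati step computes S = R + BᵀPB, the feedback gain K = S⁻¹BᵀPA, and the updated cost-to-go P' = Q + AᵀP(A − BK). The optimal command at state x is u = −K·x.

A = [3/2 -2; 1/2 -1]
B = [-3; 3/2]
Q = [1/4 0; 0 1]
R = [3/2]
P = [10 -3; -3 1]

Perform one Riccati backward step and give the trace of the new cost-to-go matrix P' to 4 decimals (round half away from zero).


BᵀP = [-34.5000 10.5000]
S = R + BᵀPB = [3/2] + [119.2500] = [120.7500]
BᵀPA = [-46.5000 58.5000]
K = S⁻¹·BᵀPA = [-0.3851 0.4845]
A−BK = [0.3447 -0.5466; 1.0776 -1.7267]
AᵀP(A−BK) = [0.3432 -0.4720; -0.4720 0.6584]
P' = Q + AᵀP(A−BK) = [0.5932 -0.4720; -0.4720 1.6584]
tr(P') = 2.2516

2.2516
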